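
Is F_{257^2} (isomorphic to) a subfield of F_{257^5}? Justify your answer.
No: F_{257^2} is not a subfield of F_{257^5}

F_{p^m} embeds in F_{p^n} iff m | n. Here 2 ∤ 5 (since 5 = 2·2 + 1 with remainder 1 ≠ 0), so F_{257^2} is not a subfield of F_{257^5}. Equivalently: if it were, the tower law would give 2 = [F_{257^2}:F_257] dividing [F_{257^5}:F_257] = 5, contradiction.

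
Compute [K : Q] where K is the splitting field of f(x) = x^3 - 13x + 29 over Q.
[K : Q] = 6

By the rational root test, any rational root of the monic integer polynomial f(x) = x^3 - 13x + 29 must be an integer dividing the constant term 29, i.e. one of ±{1, 29}. Evaluating: f(1) = 17, f(-1) = 41, f(29) = 24041, f(-29) = -23983; none is 0, so f has no rational root and is therefore irreducible over Q (a cubic with no linear factor over a field is irreducible). For an irreducible cubic, the Galois group is A_3 or S_3 according as the discriminant disc(f) = -4a^3 - 27b^2 = -4·(-13)^3 - 27·(29)^2 = -13919 is or is not a square in Q. Here disc(f) = -13919 is not a perfect square in Q, so the Galois group of f over Q is not contained in A_3 and must be all of S_3. The splitting field has degree |S_3| = 6 over Q, so [K : Q] = 6.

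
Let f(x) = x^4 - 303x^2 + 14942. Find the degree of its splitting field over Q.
[K : Q] = 4

Solving the quadratic in x^2: x^2 = (303 ± √(303^2 - 4·14942))/2 = (303 ± √32041)/2 = (303 ± 179)/2, giving x^2 = 62 or x^2 = 241. So f(x) = (x^2 - 62)(x^2 - 241) and the roots of f are ±√62, ±√241. Hence the splitting field is K = Q(√62, √241). Since 62 and 241 are distinct squarefree integers > 1, their product 14942 is not a perfect square, so √241 ∉ Q(√62). By the tower law [K:Q] = [Q(√62,√241):Q(√62)] · [Q(√62):Q] = 2 · 2 = 4.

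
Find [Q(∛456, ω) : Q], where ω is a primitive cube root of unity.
[Q(∛456, ω) : Q] = 6

[Q(∛456):Q] = 3 (min poly x^3 - 456, irreducible since 456 is not a perfect cube). [Q(ω):Q] = 2 (min poly x^2 + x + 1). Since Q(∛456) ⊂ R and ω ∉ R, we have ω ∉ Q(∛456), so x^2 + x + 1 remains irreducible over Q(∛456) and [Q(∛456, ω) : Q(∛456)] = 2. By the tower law, [Q(∛456, ω) : Q] = 3 · 2 = 6. (In fact Q(∛456, ω) is the splitting field of x^3 - 456 over Q.)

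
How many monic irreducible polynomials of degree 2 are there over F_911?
There are 414505 monic irreducible polynomials of degree 2 over F_911

Each element of F_{911^2} that lies in no proper subfield is a root of exactly one monic irreducible of degree 2 over F_911, and each such polynomial has 2 distinct roots in F_{911^2}. By Möbius inversion the count is N_911(2) = (1/2) Σ_{d|2} μ(2/d) · 911^d = (1/2)(μ(2)·911^1 + μ(1)·911^2) = 829010/2 = 414505.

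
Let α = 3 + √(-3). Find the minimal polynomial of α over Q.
m_α(x) = x^2 - 6x + 12

From α - 3 = √(-3), squaring gives (α - 3)^2 = -3, i.e. α^2 - 6α + 9 = -3, so α^2 - 6α + 12 = 0. The discriminant of x^2 - 6x + 12 is (-6)^2 - 4·(12) = 36 - 48 = -12, and 4·(-3) is not a perfect square in Q since -3 is squarefree and ≠ 1. Hence x^2 - 6x + 12 is irreducible over Q and is the minimal polynomial of α.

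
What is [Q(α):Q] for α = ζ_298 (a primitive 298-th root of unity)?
[Q(α):Q] = 148

The minimal polynomial of ζ_298 over Q is the 298-th cyclotomic polynomial Φ_298(x), which is irreducible over Q and has degree φ(298) = 148. Hence [Q(α):Q] = φ(298) = 148.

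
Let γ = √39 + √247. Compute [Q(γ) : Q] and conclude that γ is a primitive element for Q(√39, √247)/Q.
[Q(γ) : Q] = 4 (equivalently, Q(γ) = Q(√39, √247))

Obviously Q(γ) ⊆ Q(√39, √247), and [Q(√39, √247):Q] = 4 (since 39, 247 are distinct squarefree integers > 1 with 9633 not a perfect square). To show equality we compute the minimal polynomial of γ. From γ = √39 + √247: γ^2 = 39 + 2√(9633) + 247 = 286 + 2√(9633), so γ^2 - 286 = 2√(9633); squaring, (γ^2 - 286)^2 = 4·9633, i.e. γ^4 - 572γ^2 + 81796 - 38532 = 0, i.e. γ^4 - 572γ^2 + 43264 = 0. So γ is a root of x^4 - 572x^2 + 43264. This polynomial is irreducible over Q: it has no rational root (each ±√39 ± √247 is irrational), and any factorization into two quadratics over Q would force √(9633) ∈ Q (pairing opposite roots) or √39, √247 ∈ Q (other pairings), all impossible. Hence [Q(γ):Q] = 4 = [Q(√39, √247):Q], so Q(γ) = Q(√39, √247).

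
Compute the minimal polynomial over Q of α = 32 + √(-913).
m_α(x) = x^2 - 64x + 1937

From α - 32 = √(-913), squaring gives (α - 32)^2 = -913, i.e. α^2 - 64α + 1024 = -913, so α^2 - 64α + 1937 = 0. The discriminant of x^2 - 64x + 1937 is (-64)^2 - 4·(1937) = 4096 - 7748 = -3652, and 4·(-913) is not a perfect square in Q since -913 is squarefree and ≠ 1. Hence x^2 - 64x + 1937 is irreducible over Q and is the minimal polynomial of α.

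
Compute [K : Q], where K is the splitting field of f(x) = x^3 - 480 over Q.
[K : Q] = 6

The roots of x^3 - 480 are ∛480, ω∛480, ω^2∛480 where ω = e^(2πi/3) is a primitive cube root of unity, so K = Q(∛480, ω). Now [Q(∛480):Q] = 3 (since 480 is not a perfect cube, x^3 - 480 is irreducible) and [Q(ω):Q] = 2. Both 2 and 3 divide [K:Q], and [K:Q] ≤ 3·2 = 6, so [K:Q] = 6. (Equivalently: Q(∛480) ⊂ R but ω ∉ R, so [K : Q(∛480)] = 2.)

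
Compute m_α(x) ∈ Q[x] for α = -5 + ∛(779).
m_α(x) = x^3 + 15x^2 + 75x - 654

Set β = α + 5 = ∛(779), so β^3 = 779. Then (α + 5)^3 - 779 = 0, i.e. α is a root of g(x) = (x + 5)^3 - 779 = x^3 + 15x^2 + 75x - 654. Since g(x) = h(x + 5) where h(x) = x^3 - 779, and h is irreducible over Q (because 779 is not a perfect cube, so h has no rational root, and a monic cubic with no rational root is irreducible), g is also irreducible (irreducibility is preserved under the substitution x → x + 5). Hence m_α(x) = x^3 + 15x^2 + 75x - 654.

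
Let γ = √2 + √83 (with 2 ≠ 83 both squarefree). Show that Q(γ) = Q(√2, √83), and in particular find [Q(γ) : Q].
[Q(γ) : Q] = 4 (equivalently, Q(γ) = Q(√2, √83))

Obviously Q(γ) ⊆ Q(√2, √83), and [Q(√2, √83):Q] = 4 (since 2, 83 are distinct squarefree integers > 1 with 166 not a perfect square). To show equality we compute the minimal polynomial of γ. From γ = √2 + √83: γ^2 = 2 + 2√(166) + 83 = 85 + 2√(166), so γ^2 - 85 = 2√(166); squaring, (γ^2 - 85)^2 = 4·166, i.e. γ^4 - 170γ^2 + 7225 - 664 = 0, i.e. γ^4 - 170γ^2 + 6561 = 0. So γ is a root of x^4 - 170x^2 + 6561. This polynomial is irreducible over Q: it has no rational root (each ±√2 ± √83 is irrational), and any factorization into two quadratics over Q would force √(166) ∈ Q (pairing opposite roots) or √2, √83 ∈ Q (other pairings), all impossible. Hence [Q(γ):Q] = 4 = [Q(√2, √83):Q], so Q(γ) = Q(√2, √83).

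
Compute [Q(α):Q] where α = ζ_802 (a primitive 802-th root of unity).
[Q(α):Q] = 400

The minimal polynomial of ζ_802 over Q is the 802-th cyclotomic polynomial Φ_802(x), which is irreducible over Q and has degree φ(802) = 400. Hence [Q(α):Q] = φ(802) = 400.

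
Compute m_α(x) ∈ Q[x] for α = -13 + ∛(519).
m_α(x) = x^3 + 39x^2 + 507x + 1678

Set β = α + 13 = ∛(519), so β^3 = 519. Then (α + 13)^3 - 519 = 0, i.e. α is a root of g(x) = (x + 13)^3 - 519 = x^3 + 39x^2 + 507x + 1678. Since g(x) = h(x + 13) where h(x) = x^3 - 519, and h is irreducible over Q (because 519 is not a perfect cube, so h has no rational root, and a monic cubic with no rational root is irreducible), g is also irreducible (irreducibility is preserved under the substitution x → x + 13). Hence m_α(x) = x^3 + 39x^2 + 507x + 1678.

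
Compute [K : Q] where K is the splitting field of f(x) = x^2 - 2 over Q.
[K : Q] = 2

f(x) = x^2 - 2 factors as (x - √2)(x + √2). The splitting field is K = Q(√2). Since 2 is squarefree and > 1, it is not a perfect square, so x^2 - 2 is irreducible over Q and [Q(√2) : Q] = 2. Hence [K : Q] = 2.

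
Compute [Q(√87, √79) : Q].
[Q(√87, √79) : Q] = 4

[Q(√87):Q] = 2 (min poly x^2 - 87, irreducible since 87 is squarefree > 1). For the top step, suppose √79 ∈ Q(√87), say √79 = c + d√87 with c, d ∈ Q. Squaring: 79 = c^2 + 87d^2 + 2cd√87. Since √87 ∉ Q this forces 2cd = 0. If d = 0 then √79 = c ∈ Q, contradicting 79 squarefree > 1. If c = 0 then 79 = 87d^2, so 87·79 = (87d)^2 is a perfect square in Q — but 87·79 = 6873 is not a perfect square (since 87 and 79 are distinct squarefree integers). Contradiction. Hence √79 ∉ Q(√87), so x^2 - 79 stays irreducible over Q(√87) and [Q(√87, √79) : Q(√87)] = 2. By the tower law, [Q(√87, √79) : Q] = 2 · 2 = 4.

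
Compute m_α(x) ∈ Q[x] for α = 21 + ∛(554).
m_α(x) = x^3 - 63x^2 + 1323x - 9815

Set β = α - 21 = ∛(554), so β^3 = 554. Then (α - 21)^3 - 554 = 0, i.e. α is a root of g(x) = (x - 21)^3 - 554 = x^3 - 63x^2 + 1323x - 9815. Since g(x) = h(x - 21) where h(x) = x^3 - 554, and h is irreducible over Q (because 554 is not a perfect cube, so h has no rational root, and a monic cubic with no rational root is irreducible), g is also irreducible (irreducibility is preserved under the substitution x → x - 21). Hence m_α(x) = x^3 - 63x^2 + 1323x - 9815.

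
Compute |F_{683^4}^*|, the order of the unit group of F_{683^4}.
|F_{683^4}^*| = 217611987120

F_{683^4} has 683^4 = 217611987121 elements; its multiplicative group consists of all nonzero elements, so |F_{683^4}^*| = 217611987121 - 1 = 217611987120. (It is cyclic since any finite subgroup of the multiplicative group of a field is cyclic.)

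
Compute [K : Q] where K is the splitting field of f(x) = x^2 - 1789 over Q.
[K : Q] = 2

f(x) = x^2 - 1789 factors as (x - √1789)(x + √1789). The splitting field is K = Q(√1789). Since 1789 is squarefree and > 1, it is not a perfect square, so x^2 - 1789 is irreducible over Q and [Q(√1789) : Q] = 2. Hence [K : Q] = 2.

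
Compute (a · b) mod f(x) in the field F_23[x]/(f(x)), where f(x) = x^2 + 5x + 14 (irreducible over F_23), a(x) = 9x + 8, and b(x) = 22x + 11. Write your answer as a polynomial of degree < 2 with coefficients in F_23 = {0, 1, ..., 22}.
a · b ≡ 21x + 7 (mod f(x))

Multiply in F_23[x]: a(x)·b(x) = (9x + 8)·(22x + 11) = 14x^2 + 22x + 19. This has degree ≥ 2, so divide by f(x) over F_23: 14x^2 + 22x + 19 = (14)·(x^2 + 5x + 14) + (21x + 7). Hence a·b ≡ 21x + 7 (mod f). (F_23[x]/(f) is a field with 23^2 = 529 elements since f is irreducible of degree 2.)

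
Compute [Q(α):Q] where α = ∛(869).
[Q(α):Q] = 3

The minimal polynomial of α is x^3 - 869, irreducible over Q since 869 is not a perfect cube (so x^3 - 869 has no rational root). Hence [Q(α):Q] = deg(m_α) = 3.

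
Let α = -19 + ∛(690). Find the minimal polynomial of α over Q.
m_α(x) = x^3 + 57x^2 + 1083x + 6169

Set β = α + 19 = ∛(690), so β^3 = 690. Then (α + 19)^3 - 690 = 0, i.e. α is a root of g(x) = (x + 19)^3 - 690 = x^3 + 57x^2 + 1083x + 6169. Since g(x) = h(x + 19) where h(x) = x^3 - 690, and h is irreducible over Q (because 690 is not a perfect cube, so h has no rational root, and a monic cubic with no rational root is irreducible), g is also irreducible (irreducibility is preserved under the substitution x → x + 19). Hence m_α(x) = x^3 + 57x^2 + 1083x + 6169.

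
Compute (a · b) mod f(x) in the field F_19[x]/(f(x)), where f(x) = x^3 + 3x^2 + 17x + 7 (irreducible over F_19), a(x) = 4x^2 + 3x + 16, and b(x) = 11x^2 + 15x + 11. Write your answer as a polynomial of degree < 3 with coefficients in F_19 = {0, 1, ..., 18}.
a · b ≡ 14x^2 + x + 12 (mod f(x))

Multiply in F_19[x]: a(x)·b(x) = (4x^2 + 3x + 16)·(11x^2 + 15x + 11) = 6x^4 + 17x^3 + 18x^2 + 7x + 5. This has degree ≥ 3, so divide by f(x) over F_19: 6x^4 + 17x^3 + 18x^2 + 7x + 5 = (6x + 18)·(x^3 + 3x^2 + 17x + 7) + (14x^2 + x + 12). Hence a·b ≡ 14x^2 + x + 12 (mod f). (F_19[x]/(f) is a field with 19^3 = 6859 elements since f is irreducible of degree 3.)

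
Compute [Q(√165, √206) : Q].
[Q(√165, √206) : Q] = 4

[Q(√165):Q] = 2 (min poly x^2 - 165, irreducible since 165 is squarefree > 1). For the top step, suppose √206 ∈ Q(√165), say √206 = c + d√165 with c, d ∈ Q. Squaring: 206 = c^2 + 165d^2 + 2cd√165. Since √165 ∉ Q this forces 2cd = 0. If d = 0 then √206 = c ∈ Q, contradicting 206 squarefree > 1. If c = 0 then 206 = 165d^2, so 165·206 = (165d)^2 is a perfect square in Q — but 165·206 = 33990 is not a perfect square (since 165 and 206 are distinct squarefree integers). Contradiction. Hence √206 ∉ Q(√165), so x^2 - 206 stays irreducible over Q(√165) and [Q(√165, √206) : Q(√165)] = 2. By the tower law, [Q(√165, √206) : Q] = 2 · 2 = 4.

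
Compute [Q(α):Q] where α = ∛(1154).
[Q(α):Q] = 3

The minimal polynomial of α is x^3 - 1154, irreducible over Q since 1154 is not a perfect cube (so x^3 - 1154 has no rational root). Hence [Q(α):Q] = deg(m_α) = 3.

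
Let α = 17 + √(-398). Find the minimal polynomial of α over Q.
m_α(x) = x^2 - 34x + 687

From α - 17 = √(-398), squaring gives (α - 17)^2 = -398, i.e. α^2 - 34α + 289 = -398, so α^2 - 34α + 687 = 0. The discriminant of x^2 - 34x + 687 is (-34)^2 - 4·(687) = 1156 - 2748 = -1592, and 4·(-398) is not a perfect square in Q since -398 is squarefree and ≠ 1. Hence x^2 - 34x + 687 is irreducible over Q and is the minimal polynomial of α.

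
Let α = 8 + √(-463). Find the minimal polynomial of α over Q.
m_α(x) = x^2 - 16x + 527

From α - 8 = √(-463), squaring gives (α - 8)^2 = -463, i.e. α^2 - 16α + 64 = -463, so α^2 - 16α + 527 = 0. The discriminant of x^2 - 16x + 527 is (-16)^2 - 4·(527) = 256 - 2108 = -1852, and 4·(-463) is not a perfect square in Q since -463 is squarefree and ≠ 1. Hence x^2 - 16x + 527 is irreducible over Q and is the minimal polynomial of α.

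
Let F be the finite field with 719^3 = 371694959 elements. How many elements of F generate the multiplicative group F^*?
There are φ(371694958) = 184775256 primitive elements

F_q^* is cyclic of order q - 1 = 371694958. A cyclic group of order m has exactly φ(m) generators. Here m = 371694958 = 2 · 359 · 487 · 1063, so the number of primitive elements is φ(371694958) = 184775256.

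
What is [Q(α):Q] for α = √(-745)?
[Q(α):Q] = 2

[Q(α):Q] equals the degree of the minimal polynomial of α. Here α^2 = -745 and x^2 + 745 is irreducible (d = -745 is squarefree, ≠ 1, hence not a square), so deg(m_α) = 2. Thus [Q(α):Q] = 2.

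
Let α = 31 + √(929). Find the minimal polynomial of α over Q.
m_α(x) = x^2 - 62x + 32

From α - 31 = √(929), squaring gives (α - 31)^2 = 929, i.e. α^2 - 62α + 961 = 929, so α^2 - 62α + 32 = 0. The discriminant of x^2 - 62x + 32 is (-62)^2 - 4·(32) = 3844 - 128 = 3716, and 4·(929) is not a perfect square in Q since 929 is squarefree and ≠ 1. Hence x^2 - 62x + 32 is irreducible over Q and is the minimal polynomial of α.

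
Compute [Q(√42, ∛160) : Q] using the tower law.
[Q(√42, ∛160) : Q] = 6

Let L = Q(√42, ∛160). Since Q(√42) ⊂ L and [Q(√42):Q] = 2, the tower law gives 2 | [L:Q]. Likewise Q(∛160) ⊂ L with [Q(∛160):Q] = 3 (because 160 is not a perfect cube), so 3 | [L:Q]. As gcd(2,3) = 1, [L:Q] is divisible by 6. Conversely L is generated over Q by √42 and ∛160, so [L:Q] ≤ 2·3 = 6. Therefore [Q(√42, ∛160) : Q] = 6.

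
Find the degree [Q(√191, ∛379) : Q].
[Q(√191, ∛379) : Q] = 6

Let L = Q(√191, ∛379). Since Q(√191) ⊂ L and [Q(√191):Q] = 2, the tower law gives 2 | [L:Q]. Likewise Q(∛379) ⊂ L with [Q(∛379):Q] = 3 (because 379 is not a perfect cube), so 3 | [L:Q]. As gcd(2,3) = 1, [L:Q] is divisible by 6. Conversely L is generated over Q by √191 and ∛379, so [L:Q] ≤ 2·3 = 6. Therefore [Q(√191, ∛379) : Q] = 6.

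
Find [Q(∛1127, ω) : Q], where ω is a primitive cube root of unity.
[Q(∛1127, ω) : Q] = 6

[Q(∛1127):Q] = 3 (min poly x^3 - 1127, irreducible since 1127 is not a perfect cube). [Q(ω):Q] = 2 (min poly x^2 + x + 1). Since Q(∛1127) ⊂ R and ω ∉ R, we have ω ∉ Q(∛1127), so x^2 + x + 1 remains irreducible over Q(∛1127) and [Q(∛1127, ω) : Q(∛1127)] = 2. By the tower law, [Q(∛1127, ω) : Q] = 3 · 2 = 6. (In fact Q(∛1127, ω) is the splitting field of x^3 - 1127 over Q.)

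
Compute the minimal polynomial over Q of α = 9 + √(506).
m_α(x) = x^2 - 18x - 425

From α - 9 = √(506), squaring gives (α - 9)^2 = 506, i.e. α^2 - 18α + 81 = 506, so α^2 - 18α - 425 = 0. The discriminant of x^2 - 18x - 425 is (-18)^2 - 4·(-425) = 324 + 1700 = 2024, and 4·(506) is not a perfect square in Q since 506 is squarefree and ≠ 1. Hence x^2 - 18x - 425 is irreducible over Q and is the minimal polynomial of α.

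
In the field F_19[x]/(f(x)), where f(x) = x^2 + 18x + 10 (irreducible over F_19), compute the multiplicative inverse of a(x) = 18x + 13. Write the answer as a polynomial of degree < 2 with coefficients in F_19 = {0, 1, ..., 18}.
a(x)^(-1) ≡ 15x + 9 (mod f(x))

Since f is irreducible over F_19, F_19[x]/(f) is a field and a(x) ≠ 0 has an inverse. Apply the extended Euclidean algorithm to f(x) and a(x) in F_19[x]: f(x) = (18x + 7)·a(x) + (14). The last nonzero remainder is the constant 14 = gcd(f, a) in F_19. Back-substituting through the division chain expresses 14 = s(x)·a(x) + t(x)·f(x) with s(x) ≡ x + 12 (mod f), so (x + 12)·a(x) ≡ 14 (mod f). Multiplying by 14^(-1) ≡ 15 in F_19 gives a(x)^(-1) ≡ 15·(x + 12) ≡ 15x + 9 (mod f). Check: (18x + 13)·(15x + 9) = 4x^2 + 15x + 3 ≡ 1 (mod x^2 + 18x + 10).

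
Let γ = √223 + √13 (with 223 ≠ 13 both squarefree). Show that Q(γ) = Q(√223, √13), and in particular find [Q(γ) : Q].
[Q(γ) : Q] = 4 (equivalently, Q(γ) = Q(√223, √13))

Obviously Q(γ) ⊆ Q(√223, √13), and [Q(√223, √13):Q] = 4 (since 223, 13 are distinct squarefree integers > 1 with 2899 not a perfect square). To show equality we compute the minimal polynomial of γ. From γ = √223 + √13: γ^2 = 223 + 2√(2899) + 13 = 236 + 2√(2899), so γ^2 - 236 = 2√(2899); squaring, (γ^2 - 236)^2 = 4·2899, i.e. γ^4 - 472γ^2 + 55696 - 11596 = 0, i.e. γ^4 - 472γ^2 + 44100 = 0. So γ is a root of x^4 - 472x^2 + 44100. This polynomial is irreducible over Q: it has no rational root (each ±√223 ± √13 is irrational), and any factorization into two quadratics over Q would force √(2899) ∈ Q (pairing opposite roots) or √223, √13 ∈ Q (other pairings), all impossible. Hence [Q(γ):Q] = 4 = [Q(√223, √13):Q], so Q(γ) = Q(√223, √13).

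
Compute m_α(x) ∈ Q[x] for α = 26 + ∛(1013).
m_α(x) = x^3 - 78x^2 + 2028x - 18589

Set β = α - 26 = ∛(1013), so β^3 = 1013. Then (α - 26)^3 - 1013 = 0, i.e. α is a root of g(x) = (x - 26)^3 - 1013 = x^3 - 78x^2 + 2028x - 18589. Since g(x) = h(x - 26) where h(x) = x^3 - 1013, and h is irreducible over Q (because 1013 is not a perfect cube, so h has no rational root, and a monic cubic with no rational root is irreducible), g is also irreducible (irreducibility is preserved under the substitution x → x - 26). Hence m_α(x) = x^3 - 78x^2 + 2028x - 18589.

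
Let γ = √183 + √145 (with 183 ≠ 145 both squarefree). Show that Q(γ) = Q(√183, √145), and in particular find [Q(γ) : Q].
[Q(γ) : Q] = 4 (equivalently, Q(γ) = Q(√183, √145))

Obviously Q(γ) ⊆ Q(√183, √145), and [Q(√183, √145):Q] = 4 (since 183, 145 are distinct squarefree integers > 1 with 26535 not a perfect square). To show equality we compute the minimal polynomial of γ. From γ = √183 + √145: γ^2 = 183 + 2√(26535) + 145 = 328 + 2√(26535), so γ^2 - 328 = 2√(26535); squaring, (γ^2 - 328)^2 = 4·26535, i.e. γ^4 - 656γ^2 + 107584 - 106140 = 0, i.e. γ^4 - 656γ^2 + 1444 = 0. So γ is a root of x^4 - 656x^2 + 1444. This polynomial is irreducible over Q: it has no rational root (each ±√183 ± √145 is irrational), and any factorization into two quadratics over Q would force √(26535) ∈ Q (pairing opposite roots) or √183, √145 ∈ Q (other pairings), all impossible. Hence [Q(γ):Q] = 4 = [Q(√183, √145):Q], so Q(γ) = Q(√183, √145).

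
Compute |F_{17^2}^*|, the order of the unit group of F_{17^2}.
|F_{17^2}^*| = 288

F_{17^2} has 17^2 = 289 elements; its multiplicative group consists of all nonzero elements, so |F_{17^2}^*| = 289 - 1 = 288. (It is cyclic since any finite subgroup of the multiplicative group of a field is cyclic.)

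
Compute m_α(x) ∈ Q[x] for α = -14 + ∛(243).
m_α(x) = x^3 + 42x^2 + 588x + 2501

Set β = α + 14 = ∛(243), so β^3 = 243. Then (α + 14)^3 - 243 = 0, i.e. α is a root of g(x) = (x + 14)^3 - 243 = x^3 + 42x^2 + 588x + 2501. Since g(x) = h(x + 14) where h(x) = x^3 - 243, and h is irreducible over Q (because 243 is not a perfect cube, so h has no rational root, and a monic cubic with no rational root is irreducible), g is also irreducible (irreducibility is preserved under the substitution x → x + 14). Hence m_α(x) = x^3 + 42x^2 + 588x + 2501.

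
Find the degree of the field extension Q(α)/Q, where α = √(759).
[Q(α):Q] = 2

[Q(α):Q] equals the degree of the minimal polynomial of α. Here α^2 = 759 and x^2 - 759 is irreducible (d = 759 is squarefree, ≠ 1, hence not a square), so deg(m_α) = 2. Thus [Q(α):Q] = 2.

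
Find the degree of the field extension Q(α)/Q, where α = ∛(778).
[Q(α):Q] = 3

The minimal polynomial of α is x^3 - 778, irreducible over Q since 778 is not a perfect cube (so x^3 - 778 has no rational root). Hence [Q(α):Q] = deg(m_α) = 3.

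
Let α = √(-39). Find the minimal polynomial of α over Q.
m_α(x) = x^2 + 39

α satisfies α^2 + 39 = 0, so x^2 + 39 annihilates α. Since d = -39 is squarefree and ≠ 1, it is not a perfect square in Q, so x^2 + 39 has no rational root and is therefore irreducible over Q (a degree-2 polynomial over a field is irreducible iff it has no root). Hence m_α(x) = x^2 + 39.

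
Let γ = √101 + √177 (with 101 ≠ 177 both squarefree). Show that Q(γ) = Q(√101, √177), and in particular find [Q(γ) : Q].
[Q(γ) : Q] = 4 (equivalently, Q(γ) = Q(√101, √177))

Obviously Q(γ) ⊆ Q(√101, √177), and [Q(√101, √177):Q] = 4 (since 101, 177 are distinct squarefree integers > 1 with 17877 not a perfect square). To show equality we compute the minimal polynomial of γ. From γ = √101 + √177: γ^2 = 101 + 2√(17877) + 177 = 278 + 2√(17877), so γ^2 - 278 = 2√(17877); squaring, (γ^2 - 278)^2 = 4·17877, i.e. γ^4 - 556γ^2 + 77284 - 71508 = 0, i.e. γ^4 - 556γ^2 + 5776 = 0. So γ is a root of x^4 - 556x^2 + 5776. This polynomial is irreducible over Q: it has no rational root (each ±√101 ± √177 is irrational), and any factorization into two quadratics over Q would force √(17877) ∈ Q (pairing opposite roots) or √101, √177 ∈ Q (other pairings), all impossible. Hence [Q(γ):Q] = 4 = [Q(√101, √177):Q], so Q(γ) = Q(√101, √177).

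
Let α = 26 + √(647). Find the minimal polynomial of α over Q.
m_α(x) = x^2 - 52x + 29

From α - 26 = √(647), squaring gives (α - 26)^2 = 647, i.e. α^2 - 52α + 676 = 647, so α^2 - 52α + 29 = 0. The discriminant of x^2 - 52x + 29 is (-52)^2 - 4·(29) = 2704 - 116 = 2588, and 4·(647) is not a perfect square in Q since 647 is squarefree and ≠ 1. Hence x^2 - 52x + 29 is irreducible over Q and is the minimal polynomial of α.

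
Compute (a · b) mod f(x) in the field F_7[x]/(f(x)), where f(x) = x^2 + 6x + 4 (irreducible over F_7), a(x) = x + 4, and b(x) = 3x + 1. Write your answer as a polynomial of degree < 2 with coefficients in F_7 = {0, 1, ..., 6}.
a · b ≡ 2x + 6 (mod f(x))

Multiply in F_7[x]: a(x)·b(x) = (x + 4)·(3x + 1) = 3x^2 + 6x + 4. This has degree ≥ 2, so divide by f(x) over F_7: 3x^2 + 6x + 4 = (3)·(x^2 + 6x + 4) + (2x + 6). Hence a·b ≡ 2x + 6 (mod f). (F_7[x]/(f) is a field with 7^2 = 49 elements since f is irreducible of degree 2.)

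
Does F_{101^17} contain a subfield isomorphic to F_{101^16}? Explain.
No: F_{101^16} is not a subfield of F_{101^17}

F_{p^m} embeds in F_{p^n} iff m | n. Here 16 ∤ 17 (since 17 = 1·16 + 1 with remainder 1 ≠ 0), so F_{101^16} is not a subfield of F_{101^17}. Equivalently: if it were, the tower law would give 16 = [F_{101^16}:F_101] dividing [F_{101^17}:F_101] = 17, contradiction.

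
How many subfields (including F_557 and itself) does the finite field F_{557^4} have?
F_{557^4} has 3 subfields

The subfields of F_{p^n} are exactly the fields F_{p^d} for d | n (each is the fixed field of the unique index-d subgroup of Gal(F_{p^n}/F_p) ≅ Z/nZ). The divisors of n = 4 are {1, 2, 4}, giving 3 subfields: F_{557^1}, F_{557^2}, F_{557^4}.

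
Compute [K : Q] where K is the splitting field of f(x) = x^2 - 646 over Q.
[K : Q] = 2

f(x) = x^2 - 646 factors as (x - √646)(x + √646). The splitting field is K = Q(√646). Since 646 is squarefree and > 1, it is not a perfect square, so x^2 - 646 is irreducible over Q and [Q(√646) : Q] = 2. Hence [K : Q] = 2.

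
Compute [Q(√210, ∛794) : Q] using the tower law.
[Q(√210, ∛794) : Q] = 6

Let L = Q(√210, ∛794). Since Q(√210) ⊂ L and [Q(√210):Q] = 2, the tower law gives 2 | [L:Q]. Likewise Q(∛794) ⊂ L with [Q(∛794):Q] = 3 (because 794 is not a perfect cube), so 3 | [L:Q]. As gcd(2,3) = 1, [L:Q] is divisible by 6. Conversely L is generated over Q by √210 and ∛794, so [L:Q] ≤ 2·3 = 6. Therefore [Q(√210, ∛794) : Q] = 6.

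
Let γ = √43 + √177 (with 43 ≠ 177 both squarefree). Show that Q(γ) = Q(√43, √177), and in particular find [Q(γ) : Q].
[Q(γ) : Q] = 4 (equivalently, Q(γ) = Q(√43, √177))

Obviously Q(γ) ⊆ Q(√43, √177), and [Q(√43, √177):Q] = 4 (since 43, 177 are distinct squarefree integers > 1 with 7611 not a perfect square). To show equality we compute the minimal polynomial of γ. From γ = √43 + √177: γ^2 = 43 + 2√(7611) + 177 = 220 + 2√(7611), so γ^2 - 220 = 2√(7611); squaring, (γ^2 - 220)^2 = 4·7611, i.e. γ^4 - 440γ^2 + 48400 - 30444 = 0, i.e. γ^4 - 440γ^2 + 17956 = 0. So γ is a root of x^4 - 440x^2 + 17956. This polynomial is irreducible over Q: it has no rational root (each ±√43 ± √177 is irrational), and any factorization into two quadratics over Q would force √(7611) ∈ Q (pairing opposite roots) or √43, √177 ∈ Q (other pairings), all impossible. Hence [Q(γ):Q] = 4 = [Q(√43, √177):Q], so Q(γ) = Q(√43, √177).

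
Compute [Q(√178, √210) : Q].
[Q(√178, √210) : Q] = 4

[Q(√178):Q] = 2 (min poly x^2 - 178, irreducible since 178 is squarefree > 1). For the top step, suppose √210 ∈ Q(√178), say √210 = c + d√178 with c, d ∈ Q. Squaring: 210 = c^2 + 178d^2 + 2cd√178. Since √178 ∉ Q this forces 2cd = 0. If d = 0 then √210 = c ∈ Q, contradicting 210 squarefree > 1. If c = 0 then 210 = 178d^2, so 178·210 = (178d)^2 is a perfect square in Q — but 178·210 = 37380 is not a perfect square (since 178 and 210 are distinct squarefree integers). Contradiction. Hence √210 ∉ Q(√178), so x^2 - 210 stays irreducible over Q(√178) and [Q(√178, √210) : Q(√178)] = 2. By the tower law, [Q(√178, √210) : Q] = 2 · 2 = 4.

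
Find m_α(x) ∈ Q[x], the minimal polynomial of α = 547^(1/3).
m_α(x) = x^3 - 547

α satisfies α^3 = 547, so x^3 - 547 annihilates α. By the rational root test, a rational root p/q (in lowest terms) of x^3 - 547 would satisfy p^3 = 547 q^3, forcing q = 1 and p^3 = 547; but 547 is not a perfect cube, contradiction. A monic cubic over Q with no rational root is irreducible (any nontrivial factorization would include a linear factor). Hence x^3 - 547 is the minimal polynomial of α, and in particular [Q(α):Q] = 3.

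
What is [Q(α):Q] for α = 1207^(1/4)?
[Q(α):Q] = 4

α is a root of x^4 - 1207. By Eisenstein's criterion at the prime p = 17 (which divides the constant term 1207 but p^2 = 289 does not, since 1207 is squarefree), x^4 - 1207 is irreducible over Q. Hence [Q(α):Q] = 4.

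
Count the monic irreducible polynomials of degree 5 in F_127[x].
There are 6607673856 monic irreducible polynomials of degree 5 over F_127

Each element of F_{127^5} that lies in no proper subfield is a root of exactly one monic irreducible of degree 5 over F_127, and each such polynomial has 5 distinct roots in F_{127^5}. By Möbius inversion the count is N_127(5) = (1/5) Σ_{d|5} μ(5/d) · 127^d = (1/5)(μ(5)·127^1 + μ(1)·127^5) = 33038369280/5 = 6607673856.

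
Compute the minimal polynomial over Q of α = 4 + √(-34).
m_α(x) = x^2 - 8x + 50

From α - 4 = √(-34), squaring gives (α - 4)^2 = -34, i.e. α^2 - 8α + 16 = -34, so α^2 - 8α + 50 = 0. The discriminant of x^2 - 8x + 50 is (-8)^2 - 4·(50) = 64 - 200 = -136, and 4·(-34) is not a perfect square in Q since -34 is squarefree and ≠ 1. Hence x^2 - 8x + 50 is irreducible over Q and is the minimal polynomial of α.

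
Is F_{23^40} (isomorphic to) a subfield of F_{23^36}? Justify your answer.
No: F_{23^40} is not a subfield of F_{23^36}

F_{p^m} embeds in F_{p^n} iff m | n. Here 40 ∤ 36 (since 36 = 0·40 + 36 with remainder 36 ≠ 0), so F_{23^40} is not a subfield of F_{23^36}. Equivalently: if it were, the tower law would give 40 = [F_{23^40}:F_23] dividing [F_{23^36}:F_23] = 36, contradiction.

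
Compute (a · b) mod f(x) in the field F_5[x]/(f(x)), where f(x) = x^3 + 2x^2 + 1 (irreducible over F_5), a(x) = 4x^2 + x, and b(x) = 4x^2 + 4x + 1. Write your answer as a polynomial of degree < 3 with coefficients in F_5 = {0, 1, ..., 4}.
a · b ≡ 2x^2 + 2 (mod f(x))

Multiply in F_5[x]: a(x)·b(x) = (4x^2 + x)·(4x^2 + 4x + 1) = x^4 + 3x^2 + x. This has degree ≥ 3, so divide by f(x) over F_5: x^4 + 3x^2 + x = (x + 3)·(x^3 + 2x^2 + 1) + (2x^2 + 2). Hence a·b ≡ 2x^2 + 2 (mod f). (F_5[x]/(f) is a field with 5^3 = 125 elements since f is irreducible of degree 3.)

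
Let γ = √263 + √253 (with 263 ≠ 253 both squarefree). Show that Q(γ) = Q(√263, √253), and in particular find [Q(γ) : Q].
[Q(γ) : Q] = 4 (equivalently, Q(γ) = Q(√263, √253))

Obviously Q(γ) ⊆ Q(√263, √253), and [Q(√263, √253):Q] = 4 (since 263, 253 are distinct squarefree integers > 1 with 66539 not a perfect square). To show equality we compute the minimal polynomial of γ. From γ = √263 + √253: γ^2 = 263 + 2√(66539) + 253 = 516 + 2√(66539), so γ^2 - 516 = 2√(66539); squaring, (γ^2 - 516)^2 = 4·66539, i.e. γ^4 - 1032γ^2 + 266256 - 266156 = 0, i.e. γ^4 - 1032γ^2 + 100 = 0. So γ is a root of x^4 - 1032x^2 + 100. This polynomial is irreducible over Q: it has no rational root (each ±√263 ± √253 is irrational), and any factorization into two quadratics over Q would force √(66539) ∈ Q (pairing opposite roots) or √263, √253 ∈ Q (other pairings), all impossible. Hence [Q(γ):Q] = 4 = [Q(√263, √253):Q], so Q(γ) = Q(√263, √253).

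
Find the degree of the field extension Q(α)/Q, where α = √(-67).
[Q(α):Q] = 2

[Q(α):Q] equals the degree of the minimal polynomial of α. Here α^2 = -67 and x^2 + 67 is irreducible (d = -67 is squarefree, ≠ 1, hence not a square), so deg(m_α) = 2. Thus [Q(α):Q] = 2.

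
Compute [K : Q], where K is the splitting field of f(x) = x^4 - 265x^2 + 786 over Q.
[K : Q] = 4

Solving the quadratic in x^2: x^2 = (265 ± √(265^2 - 4·786))/2 = (265 ± √67081)/2 = (265 ± 259)/2, giving x^2 = 3 or x^2 = 262. So f(x) = (x^2 - 3)(x^2 - 262) and the roots of f are ±√3, ±√262. Hence the splitting field is K = Q(√3, √262). Since 3 and 262 are distinct squarefree integers > 1, their product 786 is not a perfect square, so √262 ∉ Q(√3). By the tower law [K:Q] = [Q(√3,√262):Q(√3)] · [Q(√3):Q] = 2 · 2 = 4.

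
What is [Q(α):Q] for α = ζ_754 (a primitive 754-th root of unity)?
[Q(α):Q] = 336

The minimal polynomial of ζ_754 over Q is the 754-th cyclotomic polynomial Φ_754(x), which is irreducible over Q and has degree φ(754) = 336. Hence [Q(α):Q] = φ(754) = 336.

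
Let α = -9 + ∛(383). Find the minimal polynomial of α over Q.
m_α(x) = x^3 + 27x^2 + 243x + 346

Set β = α + 9 = ∛(383), so β^3 = 383. Then (α + 9)^3 - 383 = 0, i.e. α is a root of g(x) = (x + 9)^3 - 383 = x^3 + 27x^2 + 243x + 346. Since g(x) = h(x + 9) where h(x) = x^3 - 383, and h is irreducible over Q (because 383 is not a perfect cube, so h has no rational root, and a monic cubic with no rational root is irreducible), g is also irreducible (irreducibility is preserved under the substitution x → x + 9). Hence m_α(x) = x^3 + 27x^2 + 243x + 346.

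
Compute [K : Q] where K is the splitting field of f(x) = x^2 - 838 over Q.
[K : Q] = 2

f(x) = x^2 - 838 factors as (x - √838)(x + √838). The splitting field is K = Q(√838). Since 838 is squarefree and > 1, it is not a perfect square, so x^2 - 838 is irreducible over Q and [Q(√838) : Q] = 2. Hence [K : Q] = 2.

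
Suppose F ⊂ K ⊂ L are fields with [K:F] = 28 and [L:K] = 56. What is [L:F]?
[L:F] = 1568

The tower law says that for any tower of field extensions F ⊂ K ⊂ L with finite degrees, [L:F] = [L:K] · [K:F]. Here this gives [L:F] = 56 · 28 = 1568.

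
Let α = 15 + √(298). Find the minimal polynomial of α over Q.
m_α(x) = x^2 - 30x - 73

From α - 15 = √(298), squaring gives (α - 15)^2 = 298, i.e. α^2 - 30α + 225 = 298, so α^2 - 30α - 73 = 0. The discriminant of x^2 - 30x - 73 is (-30)^2 - 4·(-73) = 900 + 292 = 1192, and 4·(298) is not a perfect square in Q since 298 is squarefree and ≠ 1. Hence x^2 - 30x - 73 is irreducible over Q and is the minimal polynomial of α.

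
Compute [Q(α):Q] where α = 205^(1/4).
[Q(α):Q] = 4

α is a root of x^4 - 205. By Eisenstein's criterion at the prime p = 5 (which divides the constant term 205 but p^2 = 25 does not, since 205 is squarefree), x^4 - 205 is irreducible over Q. Hence [Q(α):Q] = 4.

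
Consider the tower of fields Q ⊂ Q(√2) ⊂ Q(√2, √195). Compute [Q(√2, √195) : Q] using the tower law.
[Q(√2, √195) : Q] = 4

[Q(√2):Q] = 2 (min poly x^2 - 2, irreducible since 2 is squarefree > 1). For the top step, suppose √195 ∈ Q(√2), say √195 = c + d√2 with c, d ∈ Q. Squaring: 195 = c^2 + 2d^2 + 2cd√2. Since √2 ∉ Q this forces 2cd = 0. If d = 0 then √195 = c ∈ Q, contradicting 195 squarefree > 1. If c = 0 then 195 = 2d^2, so 2·195 = (2d)^2 is a perfect square in Q — but 2·195 = 390 is not a perfect square (since 2 and 195 are distinct squarefree integers). Contradiction. Hence √195 ∉ Q(√2), so x^2 - 195 stays irreducible over Q(√2) and [Q(√2, √195) : Q(√2)] = 2. By the tower law, [Q(√2, √195) : Q] = 2 · 2 = 4.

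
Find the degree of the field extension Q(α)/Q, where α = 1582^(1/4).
[Q(α):Q] = 4

α is a root of x^4 - 1582. By Eisenstein's criterion at the prime p = 2 (which divides the constant term 1582 but p^2 = 4 does not, since 1582 is squarefree), x^4 - 1582 is irreducible over Q. Hence [Q(α):Q] = 4.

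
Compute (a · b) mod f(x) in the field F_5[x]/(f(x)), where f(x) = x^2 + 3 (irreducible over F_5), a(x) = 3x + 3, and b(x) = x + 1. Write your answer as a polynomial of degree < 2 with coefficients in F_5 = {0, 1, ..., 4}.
a · b ≡ x + 4 (mod f(x))

Multiply in F_5[x]: a(x)·b(x) = (3x + 3)·(x + 1) = 3x^2 + x + 3. This has degree ≥ 2, so divide by f(x) over F_5: 3x^2 + x + 3 = (3)·(x^2 + 3) + (x + 4). Hence a·b ≡ x + 4 (mod f). (F_5[x]/(f) is a field with 5^2 = 25 elements since f is irreducible of degree 2.)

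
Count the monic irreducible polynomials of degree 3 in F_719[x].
There are 123898080 monic irreducible polynomials of degree 3 over F_719

Each element of F_{719^3} that lies in no proper subfield is a root of exactly one monic irreducible of degree 3 over F_719, and each such polynomial has 3 distinct roots in F_{719^3}. By Möbius inversion the count is N_719(3) = (1/3) Σ_{d|3} μ(3/d) · 719^d = (1/3)(μ(3)·719^1 + μ(1)·719^3) = 371694240/3 = 123898080.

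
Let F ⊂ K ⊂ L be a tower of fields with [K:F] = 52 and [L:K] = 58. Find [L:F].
[L:F] = 3016

The tower law says that for any tower of field extensions F ⊂ K ⊂ L with finite degrees, [L:F] = [L:K] · [K:F]. Here this gives [L:F] = 58 · 52 = 3016.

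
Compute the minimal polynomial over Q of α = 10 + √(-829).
m_α(x) = x^2 - 20x + 929

From α - 10 = √(-829), squaring gives (α - 10)^2 = -829, i.e. α^2 - 20α + 100 = -829, so α^2 - 20α + 929 = 0. The discriminant of x^2 - 20x + 929 is (-20)^2 - 4·(929) = 400 - 3716 = -3316, and 4·(-829) is not a perfect square in Q since -829 is squarefree and ≠ 1. Hence x^2 - 20x + 929 is irreducible over Q and is the minimal polynomial of α.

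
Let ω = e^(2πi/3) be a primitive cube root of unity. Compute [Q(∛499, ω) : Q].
[Q(∛499, ω) : Q] = 6

[Q(∛499):Q] = 3 (min poly x^3 - 499, irreducible since 499 is not a perfect cube). [Q(ω):Q] = 2 (min poly x^2 + x + 1). Since Q(∛499) ⊂ R and ω ∉ R, we have ω ∉ Q(∛499), so x^2 + x + 1 remains irreducible over Q(∛499) and [Q(∛499, ω) : Q(∛499)] = 2. By the tower law, [Q(∛499, ω) : Q] = 3 · 2 = 6. (In fact Q(∛499, ω) is the splitting field of x^3 - 499 over Q.)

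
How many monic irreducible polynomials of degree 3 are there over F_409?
There are 22805840 monic irreducible polynomials of degree 3 over F_409

Each element of F_{409^3} that lies in no proper subfield is a root of exactly one monic irreducible of degree 3 over F_409, and each such polynomial has 3 distinct roots in F_{409^3}. By Möbius inversion the count is N_409(3) = (1/3) Σ_{d|3} μ(3/d) · 409^d = (1/3)(μ(3)·409^1 + μ(1)·409^3) = 68417520/3 = 22805840.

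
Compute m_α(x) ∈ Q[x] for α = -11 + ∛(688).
m_α(x) = x^3 + 33x^2 + 363x + 643

Set β = α + 11 = ∛(688), so β^3 = 688. Then (α + 11)^3 - 688 = 0, i.e. α is a root of g(x) = (x + 11)^3 - 688 = x^3 + 33x^2 + 363x + 643. Since g(x) = h(x + 11) where h(x) = x^3 - 688, and h is irreducible over Q (because 688 is not a perfect cube, so h has no rational root, and a monic cubic with no rational root is irreducible), g is also irreducible (irreducibility is preserved under the substitution x → x + 11). Hence m_α(x) = x^3 + 33x^2 + 363x + 643.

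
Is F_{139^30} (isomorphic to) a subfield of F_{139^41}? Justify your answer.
No: F_{139^30} is not a subfield of F_{139^41}

F_{p^m} embeds in F_{p^n} iff m | n. Here 30 ∤ 41 (since 41 = 1·30 + 11 with remainder 11 ≠ 0), so F_{139^30} is not a subfield of F_{139^41}. Equivalently: if it were, the tower law would give 30 = [F_{139^30}:F_139] dividing [F_{139^41}:F_139] = 41, contradiction.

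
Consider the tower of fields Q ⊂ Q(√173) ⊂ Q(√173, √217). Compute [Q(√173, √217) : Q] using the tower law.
[Q(√173, √217) : Q] = 4

[Q(√173):Q] = 2 (min poly x^2 - 173, irreducible since 173 is squarefree > 1). For the top step, suppose √217 ∈ Q(√173), say √217 = c + d√173 with c, d ∈ Q. Squaring: 217 = c^2 + 173d^2 + 2cd√173. Since √173 ∉ Q this forces 2cd = 0. If d = 0 then √217 = c ∈ Q, contradicting 217 squarefree > 1. If c = 0 then 217 = 173d^2, so 173·217 = (173d)^2 is a perfect square in Q — but 173·217 = 37541 is not a perfect square (since 173 and 217 are distinct squarefree integers). Contradiction. Hence √217 ∉ Q(√173), so x^2 - 217 stays irreducible over Q(√173) and [Q(√173, √217) : Q(√173)] = 2. By the tower law, [Q(√173, √217) : Q] = 2 · 2 = 4.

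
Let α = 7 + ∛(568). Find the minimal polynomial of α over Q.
m_α(x) = x^3 - 21x^2 + 147x - 911

Set β = α - 7 = ∛(568), so β^3 = 568. Then (α - 7)^3 - 568 = 0, i.e. α is a root of g(x) = (x - 7)^3 - 568 = x^3 - 21x^2 + 147x - 911. Since g(x) = h(x - 7) where h(x) = x^3 - 568, and h is irreducible over Q (because 568 is not a perfect cube, so h has no rational root, and a monic cubic with no rational root is irreducible), g is also irreducible (irreducibility is preserved under the substitution x → x - 7). Hence m_α(x) = x^3 - 21x^2 + 147x - 911.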